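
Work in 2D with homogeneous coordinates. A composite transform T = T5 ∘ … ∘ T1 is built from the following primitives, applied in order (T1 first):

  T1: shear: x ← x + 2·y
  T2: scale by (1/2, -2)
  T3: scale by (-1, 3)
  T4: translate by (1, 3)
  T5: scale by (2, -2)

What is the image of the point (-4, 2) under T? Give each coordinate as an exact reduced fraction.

T1 shear: x ← x + 2·y: (-4, 2) → (0, 2)
T2 scale by (1/2, -2): (0, 2) → (0, -4)
T3 scale by (-1, 3): (0, -4) → (0, -12)
T4 translate by (1, 3): (0, -12) → (1, -9)
T5 scale by (2, -2): (1, -9) → (2, 18)

T(p) = (2, 18)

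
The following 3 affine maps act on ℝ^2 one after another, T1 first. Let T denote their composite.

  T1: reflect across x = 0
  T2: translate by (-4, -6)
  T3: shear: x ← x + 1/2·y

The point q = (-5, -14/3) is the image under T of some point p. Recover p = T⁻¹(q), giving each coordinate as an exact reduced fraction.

T1 = [-1 0 0; 0 1 0; 0 0 1]
T2·T1 = [-1 0 -4; 0 1 -6; 0 0 1]
T3·…·T1 = [-1 1/2 -7; 0 1 -6; 0 0 1]
det M = -1; M⁻¹ = [-1 1/2 -4; 0 1 6; 0 0 1]
M⁻¹ · (-5, -14/3)ᵀ = (-4/3, 4/3)ᵀ

p = (-4/3, 4/3)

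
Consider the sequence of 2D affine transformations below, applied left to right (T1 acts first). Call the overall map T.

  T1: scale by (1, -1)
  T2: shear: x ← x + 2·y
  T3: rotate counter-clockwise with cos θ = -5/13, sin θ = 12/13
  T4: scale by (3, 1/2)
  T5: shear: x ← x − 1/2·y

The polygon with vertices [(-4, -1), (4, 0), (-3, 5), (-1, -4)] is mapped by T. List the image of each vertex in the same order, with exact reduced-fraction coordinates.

T1 scale by (1, -1): (-4, -1) → (-4, 1); (4, 0) → (4, 0); (-3, 5) → (-3, -5); (-1, -4) → (-1, 4)
T2 shear: x ← x + 2·y: (-4, 1) → (-2, 1); (4, 0) → (4, 0); (-3, -5) → (-13, -5); (-1, 4) → (7, 4)
T3 rotate counter-clockwise with cos θ = -5/13, sin θ = 12/13: (-2, 1) → (-2/13, -29/13); (4, 0) → (-20/13, 48/13); (-13, -5) → (125/13, -131/13); (7, 4) → (-83/13, 64/13)
T4 scale by (3, 1/2): (-2/13, -29/13) → (-6/13, -29/26); (-20/13, 48/13) → (-60/13, 24/13); (125/13, -131/13) → (375/13, -131/26); (-83/13, 64/13) → (-249/13, 32/13)
T5 shear: x ← x − 1/2·y: (-6/13, -29/26) → (5/52, -29/26); (-60/13, 24/13) → (-72/13, 24/13); (375/13, -131/26) → (1631/52, -131/26); (-249/13, 32/13) → (-265/13, 32/13)

image vertices: (5/52, -29/26), (-72/13, 24/13), (1631/52, -131/26), (-265/13, 32/13)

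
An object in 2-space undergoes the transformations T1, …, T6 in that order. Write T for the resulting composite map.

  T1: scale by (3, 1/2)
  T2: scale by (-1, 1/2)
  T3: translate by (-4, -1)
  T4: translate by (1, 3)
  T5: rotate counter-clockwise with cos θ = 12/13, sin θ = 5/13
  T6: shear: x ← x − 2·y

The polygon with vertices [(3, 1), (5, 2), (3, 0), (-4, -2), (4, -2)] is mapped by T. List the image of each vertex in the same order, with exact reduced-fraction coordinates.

image vertices: (-357/52, -33/13), (-217/26, -60/13), (-82/13, -36/13), (-51/26, 63/13), (-147/26, -57/13)

T1 scale by (3, 1/2): (3, 1) → (9, 1/2); (5, 2) → (15, 1); (3, 0) → (9, 0); (-4, -2) → (-12, -1); (4, -2) → (12, -1)
T2 scale by (-1, 1/2): (9, 1/2) → (-9, 1/4); (15, 1) → (-15, 1/2); (9, 0) → (-9, 0); (-12, -1) → (12, -1/2); (12, -1) → (-12, -1/2)
T3 translate by (-4, -1): (-9, 1/4) → (-13, -3/4); (-15, 1/2) → (-19, -1/2); (-9, 0) → (-13, -1); (12, -1/2) → (8, -3/2); (-12, -1/2) → (-16, -3/2)
T4 translate by (1, 3): (-13, -3/4) → (-12, 9/4); (-19, -1/2) → (-18, 5/2); (-13, -1) → (-12, 2); (8, -3/2) → (9, 3/2); (-16, -3/2) → (-15, 3/2)
T5 rotate counter-clockwise with cos θ = 12/13, sin θ = 5/13: (-12, 9/4) → (-621/52, -33/13); (-18, 5/2) → (-457/26, -60/13); (-12, 2) → (-154/13, -36/13); (9, 3/2) → (201/26, 63/13); (-15, 3/2) → (-375/26, -57/13)
T6 shear: x ← x − 2·y: (-621/52, -33/13) → (-357/52, -33/13); (-457/26, -60/13) → (-217/26, -60/13); (-154/13, -36/13) → (-82/13, -36/13); (201/26, 63/13) → (-51/26, 63/13); (-375/26, -57/13) → (-147/26, -57/13)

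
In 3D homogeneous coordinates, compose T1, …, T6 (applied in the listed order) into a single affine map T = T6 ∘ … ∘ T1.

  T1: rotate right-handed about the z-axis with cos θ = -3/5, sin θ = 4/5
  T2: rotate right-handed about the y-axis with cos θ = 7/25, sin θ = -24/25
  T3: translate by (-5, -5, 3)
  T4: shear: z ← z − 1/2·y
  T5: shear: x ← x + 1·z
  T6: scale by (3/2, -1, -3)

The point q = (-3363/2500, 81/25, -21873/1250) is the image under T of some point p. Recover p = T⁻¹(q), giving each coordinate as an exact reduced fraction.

p = (1, -8/5, 2)

T1 = [-3/5 -4/5 0 0; 4/5 -3/5 0 0; 0 0 1 0; 0 0 0 1]
T2·T1 = [-21/125 -28/125 -24/25 0; 4/5 -3/5 0 0; -72/125 -96/125 7/25 0; 0 0 0 1]
T3·…·T1 = [-21/125 -28/125 -24/25 -5; 4/5 -3/5 0 -5; -72/125 -96/125 7/25 3; 0 0 0 1]
T4·…·T1 = [-21/125 -28/125 -24/25 -5; 4/5 -3/5 0 -5; -122/125 -117/250 7/25 11/2; 0 0 0 1]
T5·…·T1 = [-143/125 -173/250 -17/25 1/2; 4/5 -3/5 0 -5; -122/125 -117/250 7/25 11/2; 0 0 0 1]
T6·…·T1 = [-429/250 -519/500 -51/50 3/4; -4/5 3/5 0 5; 366/125 351/250 -21/25 -33/2; 0 0 0 1]
det M = 9/2; M⁻¹ = [-14/125 -64/125 17/125 611/125; -56/375 123/125 68/375 -227/125; -16/25 -7/50 -31/75 -141/25; 0 0 0 1]
M⁻¹ · (-3363/2500, 81/25, -21873/1250)ᵀ = (1, -8/5, 2)ᵀ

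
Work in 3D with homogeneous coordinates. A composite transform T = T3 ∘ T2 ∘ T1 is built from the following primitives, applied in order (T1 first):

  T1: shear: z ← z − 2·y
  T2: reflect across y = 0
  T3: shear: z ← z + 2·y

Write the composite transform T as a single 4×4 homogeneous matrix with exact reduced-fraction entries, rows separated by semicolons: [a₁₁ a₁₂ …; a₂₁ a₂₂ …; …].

T1 = [1 0 0 0; 0 1 0 0; 0 -2 1 0; 0 0 0 1]
T2·T1 = [1 0 0 0; 0 -1 0 0; 0 -2 1 0; 0 0 0 1]
T3·…·T1 = [1 0 0 0; 0 -1 0 0; 0 -4 1 0; 0 0 0 1]

T = [1 0 0 0; 0 -1 0 0; 0 -4 1 0; 0 0 0 1]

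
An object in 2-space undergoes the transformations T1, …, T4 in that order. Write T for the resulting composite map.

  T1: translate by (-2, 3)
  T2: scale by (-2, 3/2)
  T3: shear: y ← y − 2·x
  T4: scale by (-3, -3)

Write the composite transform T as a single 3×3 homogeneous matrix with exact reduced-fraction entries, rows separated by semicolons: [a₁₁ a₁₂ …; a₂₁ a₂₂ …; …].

T = [6 0 -12; -12 -9/2 21/2; 0 0 1]

T1 = [1 0 -2; 0 1 3; 0 0 1]
T2·T1 = [-2 0 4; 0 3/2 9/2; 0 0 1]
T3·…·T1 = [-2 0 4; 4 3/2 -7/2; 0 0 1]
T4·…·T1 = [6 0 -12; -12 -9/2 21/2; 0 0 1]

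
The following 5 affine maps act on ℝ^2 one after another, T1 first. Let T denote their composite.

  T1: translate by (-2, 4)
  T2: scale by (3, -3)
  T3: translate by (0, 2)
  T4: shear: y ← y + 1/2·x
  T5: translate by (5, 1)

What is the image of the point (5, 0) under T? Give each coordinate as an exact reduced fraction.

T1 translate by (-2, 4): (5, 0) → (3, 4)
T2 scale by (3, -3): (3, 4) → (9, -12)
T3 translate by (0, 2): (9, -12) → (9, -10)
T4 shear: y ← y + 1/2·x: (9, -10) → (9, -11/2)
T5 translate by (5, 1): (9, -11/2) → (14, -9/2)

T(p) = (14, -9/2)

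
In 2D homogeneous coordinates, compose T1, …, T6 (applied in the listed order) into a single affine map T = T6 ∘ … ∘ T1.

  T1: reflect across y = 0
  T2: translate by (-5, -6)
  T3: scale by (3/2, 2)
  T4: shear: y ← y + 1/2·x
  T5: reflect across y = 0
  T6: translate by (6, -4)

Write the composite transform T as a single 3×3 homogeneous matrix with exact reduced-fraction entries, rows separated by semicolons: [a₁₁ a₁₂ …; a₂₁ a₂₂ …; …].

T1 = [1 0 0; 0 -1 0; 0 0 1]
T2·T1 = [1 0 -5; 0 -1 -6; 0 0 1]
T3·…·T1 = [3/2 0 -15/2; 0 -2 -12; 0 0 1]
T4·…·T1 = [3/2 0 -15/2; 3/4 -2 -63/4; 0 0 1]
T5·…·T1 = [3/2 0 -15/2; -3/4 2 63/4; 0 0 1]
T6·…·T1 = [3/2 0 -3/2; -3/4 2 47/4; 0 0 1]

T = [3/2 0 -3/2; -3/4 2 47/4; 0 0 1]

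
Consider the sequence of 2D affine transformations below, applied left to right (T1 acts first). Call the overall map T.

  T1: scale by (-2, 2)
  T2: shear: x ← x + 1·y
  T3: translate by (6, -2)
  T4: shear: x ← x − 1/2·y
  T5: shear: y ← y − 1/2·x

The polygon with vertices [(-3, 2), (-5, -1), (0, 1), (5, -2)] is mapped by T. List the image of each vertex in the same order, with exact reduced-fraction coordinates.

image vertices: (15, -11/2), (16, -12), (8, -4), (-5, -7/2)

T1 scale by (-2, 2): (-3, 2) → (6, 4); (-5, -1) → (10, -2); (0, 1) → (0, 2); (5, -2) → (-10, -4)
T2 shear: x ← x + 1·y: (6, 4) → (10, 4); (10, -2) → (8, -2); (0, 2) → (2, 2); (-10, -4) → (-14, -4)
T3 translate by (6, -2): (10, 4) → (16, 2); (8, -2) → (14, -4); (2, 2) → (8, 0); (-14, -4) → (-8, -6)
T4 shear: x ← x − 1/2·y: (16, 2) → (15, 2); (14, -4) → (16, -4); (8, 0) → (8, 0); (-8, -6) → (-5, -6)
T5 shear: y ← y − 1/2·x: (15, 2) → (15, -11/2); (16, -4) → (16, -12); (8, 0) → (8, -4); (-5, -6) → (-5, -7/2)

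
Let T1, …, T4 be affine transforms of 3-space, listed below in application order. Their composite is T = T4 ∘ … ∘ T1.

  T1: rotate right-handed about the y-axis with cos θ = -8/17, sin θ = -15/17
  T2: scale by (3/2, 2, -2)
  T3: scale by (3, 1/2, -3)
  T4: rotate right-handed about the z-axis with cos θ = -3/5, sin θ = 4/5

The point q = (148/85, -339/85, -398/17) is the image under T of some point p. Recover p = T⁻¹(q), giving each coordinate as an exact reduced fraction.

p = (-3, 1, 8/3)

T1 = [-8/17 0 -15/17 0; 0 1 0 0; 15/17 0 -8/17 0; 0 0 0 1]
T2·T1 = [-12/17 0 -45/34 0; 0 2 0 0; -30/17 0 16/17 0; 0 0 0 1]
T3·…·T1 = [-36/17 0 -135/34 0; 0 1 0 0; 90/17 0 -48/17 0; 0 0 0 1]
T4·…·T1 = [108/85 -4/5 81/34 0; -144/85 -3/5 -54/17 0; 90/17 0 -48/17 0; 0 0 0 1]
det M = 27; M⁻¹ = [16/255 -64/765 5/34 0; -4/5 -3/5 0 0; 2/17 -8/51 -4/51 0; 0 0 0 1]
M⁻¹ · (148/85, -339/85, -398/17)ᵀ = (-3, 1, 8/3)ᵀ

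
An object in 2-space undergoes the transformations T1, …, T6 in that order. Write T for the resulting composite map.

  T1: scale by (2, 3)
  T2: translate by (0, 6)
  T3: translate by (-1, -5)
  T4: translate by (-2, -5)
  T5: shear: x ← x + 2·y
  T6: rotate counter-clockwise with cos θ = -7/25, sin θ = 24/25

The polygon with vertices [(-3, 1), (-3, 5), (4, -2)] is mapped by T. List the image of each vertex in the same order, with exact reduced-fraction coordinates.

T1 scale by (2, 3): (-3, 1) → (-6, 3); (-3, 5) → (-6, 15); (4, -2) → (8, -6)
T2 translate by (0, 6): (-6, 3) → (-6, 9); (-6, 15) → (-6, 21); (8, -6) → (8, 0)
T3 translate by (-1, -5): (-6, 9) → (-7, 4); (-6, 21) → (-7, 16); (8, 0) → (7, -5)
T4 translate by (-2, -5): (-7, 4) → (-9, -1); (-7, 16) → (-9, 11); (7, -5) → (5, -10)
T5 shear: x ← x + 2·y: (-9, -1) → (-11, -1); (-9, 11) → (13, 11); (5, -10) → (-15, -10)
T6 rotate counter-clockwise with cos θ = -7/25, sin θ = 24/25: (-11, -1) → (101/25, -257/25); (13, 11) → (-71/5, 47/5); (-15, -10) → (69/5, -58/5)

image vertices: (101/25, -257/25), (-71/5, 47/5), (69/5, -58/5)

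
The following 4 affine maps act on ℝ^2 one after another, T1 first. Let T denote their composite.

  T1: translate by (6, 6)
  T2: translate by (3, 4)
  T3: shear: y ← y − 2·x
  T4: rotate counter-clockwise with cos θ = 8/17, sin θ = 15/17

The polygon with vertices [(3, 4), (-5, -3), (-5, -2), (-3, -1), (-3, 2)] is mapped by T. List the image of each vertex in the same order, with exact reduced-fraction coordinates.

image vertices: (246/17, 100/17), (47/17, 52/17), (32/17, 60/17), (93/17, 66/17), (48/17, 90/17)

T1 translate by (6, 6): (3, 4) → (9, 10); (-5, -3) → (1, 3); (-5, -2) → (1, 4); (-3, -1) → (3, 5); (-3, 2) → (3, 8)
T2 translate by (3, 4): (9, 10) → (12, 14); (1, 3) → (4, 7); (1, 4) → (4, 8); (3, 5) → (6, 9); (3, 8) → (6, 12)
T3 shear: y ← y − 2·x: (12, 14) → (12, -10); (4, 7) → (4, -1); (4, 8) → (4, 0); (6, 9) → (6, -3); (6, 12) → (6, 0)
T4 rotate counter-clockwise with cos θ = 8/17, sin θ = 15/17: (12, -10) → (246/17, 100/17); (4, -1) → (47/17, 52/17); (4, 0) → (32/17, 60/17); (6, -3) → (93/17, 66/17); (6, 0) → (48/17, 90/17)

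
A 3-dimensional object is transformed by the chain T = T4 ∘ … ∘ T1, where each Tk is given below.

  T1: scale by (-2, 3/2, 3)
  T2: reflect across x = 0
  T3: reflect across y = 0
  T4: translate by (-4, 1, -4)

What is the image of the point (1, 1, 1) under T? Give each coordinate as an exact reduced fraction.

T1 scale by (-2, 3/2, 3): (1, 1, 1) → (-2, 3/2, 3)
T2 reflect across x = 0: (-2, 3/2, 3) → (2, 3/2, 3)
T3 reflect across y = 0: (2, 3/2, 3) → (2, -3/2, 3)
T4 translate by (-4, 1, -4): (2, -3/2, 3) → (-2, -1/2, -1)

T(p) = (-2, -1/2, -1)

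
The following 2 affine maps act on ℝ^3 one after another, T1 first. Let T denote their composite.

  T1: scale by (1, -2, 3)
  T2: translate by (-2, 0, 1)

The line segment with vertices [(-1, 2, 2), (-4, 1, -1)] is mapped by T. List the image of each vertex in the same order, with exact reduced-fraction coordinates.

T1 scale by (1, -2, 3): (-1, 2, 2) → (-1, -4, 6); (-4, 1, -1) → (-4, -2, -3)
T2 translate by (-2, 0, 1): (-1, -4, 6) → (-3, -4, 7); (-4, -2, -3) → (-6, -2, -2)

image vertices: (-3, -4, 7), (-6, -2, -2)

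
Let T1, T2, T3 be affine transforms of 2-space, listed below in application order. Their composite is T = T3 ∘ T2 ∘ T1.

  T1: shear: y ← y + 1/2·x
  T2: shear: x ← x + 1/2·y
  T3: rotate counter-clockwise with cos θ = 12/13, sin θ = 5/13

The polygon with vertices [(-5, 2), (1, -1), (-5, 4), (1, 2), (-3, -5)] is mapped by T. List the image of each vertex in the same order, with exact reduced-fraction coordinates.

T1 shear: y ← y + 1/2·x: (-5, 2) → (-5, -1/2); (1, -1) → (1, -1/2); (-5, 4) → (-5, 3/2); (1, 2) → (1, 5/2); (-3, -5) → (-3, -13/2)
T2 shear: x ← x + 1/2·y: (-5, -1/2) → (-21/4, -1/2); (1, -1/2) → (3/4, -1/2); (-5, 3/2) → (-17/4, 3/2); (1, 5/2) → (9/4, 5/2); (-3, -13/2) → (-25/4, -13/2)
T3 rotate counter-clockwise with cos θ = 12/13, sin θ = 5/13: (-21/4, -1/2) → (-121/26, -129/52); (3/4, -1/2) → (23/26, -9/52); (-17/4, 3/2) → (-9/2, -1/4); (9/4, 5/2) → (29/26, 165/52); (-25/4, -13/2) → (-85/26, -437/52)

image vertices: (-121/26, -129/52), (23/26, -9/52), (-9/2, -1/4), (29/26, 165/52), (-85/26, -437/52)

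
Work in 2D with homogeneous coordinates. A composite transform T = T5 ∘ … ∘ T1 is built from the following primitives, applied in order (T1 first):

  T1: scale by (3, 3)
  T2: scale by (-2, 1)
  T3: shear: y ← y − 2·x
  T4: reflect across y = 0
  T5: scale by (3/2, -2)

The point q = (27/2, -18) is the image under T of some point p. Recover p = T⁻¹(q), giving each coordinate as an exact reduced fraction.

p = (-3/2, 3)

T1 = [3 0 0; 0 3 0; 0 0 1]
T2·T1 = [-6 0 0; 0 3 0; 0 0 1]
T3·…·T1 = [-6 0 0; 12 3 0; 0 0 1]
T4·…·T1 = [-6 0 0; -12 -3 0; 0 0 1]
T5·…·T1 = [-9 0 0; 24 6 0; 0 0 1]
det M = -54; M⁻¹ = [-1/9 0 0; 4/9 1/6 0; 0 0 1]
M⁻¹ · (27/2, -18)ᵀ = (-3/2, 3)ᵀ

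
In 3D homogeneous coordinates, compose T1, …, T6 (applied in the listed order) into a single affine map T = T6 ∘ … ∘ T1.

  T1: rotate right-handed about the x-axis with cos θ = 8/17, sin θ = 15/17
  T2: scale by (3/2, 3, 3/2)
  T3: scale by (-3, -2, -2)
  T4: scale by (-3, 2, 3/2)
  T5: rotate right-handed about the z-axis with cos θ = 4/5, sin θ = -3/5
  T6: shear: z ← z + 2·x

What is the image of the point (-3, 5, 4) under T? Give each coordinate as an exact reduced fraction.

T(p) = (-2034/85, 6051/170, -12951/170)

T1 rotate right-handed about the x-axis with cos θ = 8/17, sin θ = 15/17: (-3, 5, 4) → (-3, -20/17, 107/17)
T2 scale by (3/2, 3, 3/2): (-3, -20/17, 107/17) → (-9/2, -60/17, 321/34)
T3 scale by (-3, -2, -2): (-9/2, -60/17, 321/34) → (27/2, 120/17, -321/17)
T4 scale by (-3, 2, 3/2): (27/2, 120/17, -321/17) → (-81/2, 240/17, -963/34)
T5 rotate right-handed about the z-axis with cos θ = 4/5, sin θ = -3/5: (-81/2, 240/17, -963/34) → (-2034/85, 6051/170, -963/34)
T6 shear: z ← z + 2·x: (-2034/85, 6051/170, -963/34) → (-2034/85, 6051/170, -12951/170)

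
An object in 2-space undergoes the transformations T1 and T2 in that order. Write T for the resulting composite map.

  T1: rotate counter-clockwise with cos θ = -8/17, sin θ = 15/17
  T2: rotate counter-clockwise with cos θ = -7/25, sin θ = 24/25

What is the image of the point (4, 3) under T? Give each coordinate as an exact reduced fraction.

T1 rotate counter-clockwise with cos θ = -8/17, sin θ = 15/17: (4, 3) → (-77/17, 36/17)
T2 rotate counter-clockwise with cos θ = -7/25, sin θ = 24/25: (-77/17, 36/17) → (-13/17, -84/17)

T(p) = (-13/17, -84/17)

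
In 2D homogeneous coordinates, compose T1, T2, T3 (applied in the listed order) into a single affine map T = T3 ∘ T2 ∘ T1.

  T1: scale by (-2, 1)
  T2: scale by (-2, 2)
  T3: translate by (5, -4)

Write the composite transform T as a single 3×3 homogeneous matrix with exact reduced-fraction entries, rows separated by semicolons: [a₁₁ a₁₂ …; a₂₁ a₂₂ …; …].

T1 = [-2 0 0; 0 1 0; 0 0 1]
T2·T1 = [4 0 0; 0 2 0; 0 0 1]
T3·…·T1 = [4 0 5; 0 2 -4; 0 0 1]

T = [4 0 5; 0 2 -4; 0 0 1]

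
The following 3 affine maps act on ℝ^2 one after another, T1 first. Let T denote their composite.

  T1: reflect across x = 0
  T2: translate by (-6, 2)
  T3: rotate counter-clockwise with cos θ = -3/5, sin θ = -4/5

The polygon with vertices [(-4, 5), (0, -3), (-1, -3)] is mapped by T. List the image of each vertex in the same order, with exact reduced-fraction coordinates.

image vertices: (34/5, -13/5), (14/5, 27/5), (11/5, 23/5)

T1 reflect across x = 0: (-4, 5) → (4, 5); (0, -3) → (0, -3); (-1, -3) → (1, -3)
T2 translate by (-6, 2): (4, 5) → (-2, 7); (0, -3) → (-6, -1); (1, -3) → (-5, -1)
T3 rotate counter-clockwise with cos θ = -3/5, sin θ = -4/5: (-2, 7) → (34/5, -13/5); (-6, -1) → (14/5, 27/5); (-5, -1) → (11/5, 23/5)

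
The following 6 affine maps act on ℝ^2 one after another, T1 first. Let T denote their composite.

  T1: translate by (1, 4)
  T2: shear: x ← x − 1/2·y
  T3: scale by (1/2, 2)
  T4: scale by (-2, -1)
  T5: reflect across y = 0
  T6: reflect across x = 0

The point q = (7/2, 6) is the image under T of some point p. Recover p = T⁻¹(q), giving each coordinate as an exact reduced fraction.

p = (4, -1)

T1 = [1 0 1; 0 1 4; 0 0 1]
T2·T1 = [1 -1/2 -1; 0 1 4; 0 0 1]
T3·…·T1 = [1/2 -1/4 -1/2; 0 2 8; 0 0 1]
T4·…·T1 = [-1 1/2 1; 0 -2 -8; 0 0 1]
T5·…·T1 = [-1 1/2 1; 0 2 8; 0 0 1]
T6·…·T1 = [1 -1/2 -1; 0 2 8; 0 0 1]
det M = 2; M⁻¹ = [1 1/4 -1; 0 1/2 -4; 0 0 1]
M⁻¹ · (7/2, 6)ᵀ = (4, -1)ᵀ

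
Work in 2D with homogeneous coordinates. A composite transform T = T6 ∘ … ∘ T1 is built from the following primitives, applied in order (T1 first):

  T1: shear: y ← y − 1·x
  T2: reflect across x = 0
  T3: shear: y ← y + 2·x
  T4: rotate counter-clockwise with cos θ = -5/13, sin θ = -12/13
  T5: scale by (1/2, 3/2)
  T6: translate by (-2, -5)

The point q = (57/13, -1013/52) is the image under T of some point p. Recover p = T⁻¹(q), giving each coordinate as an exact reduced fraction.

p = (-4, 7/2)

T1 = [1 0 0; -1 1 0; 0 0 1]
T2·T1 = [-1 0 0; -1 1 0; 0 0 1]
T3·…·T1 = [-1 0 0; -3 1 0; 0 0 1]
T4·…·T1 = [-31/13 12/13 0; 27/13 -5/13 0; 0 0 1]
T5·…·T1 = [-31/26 6/13 0; 81/26 -15/26 0; 0 0 1]
T6·…·T1 = [-31/26 6/13 -2; 81/26 -15/26 -5; 0 0 1]
det M = -3/4; M⁻¹ = [10/13 8/13 60/13; 54/13 62/39 634/39; 0 0 1]
M⁻¹ · (57/13, -1013/52)ᵀ = (-4, 7/2)ᵀ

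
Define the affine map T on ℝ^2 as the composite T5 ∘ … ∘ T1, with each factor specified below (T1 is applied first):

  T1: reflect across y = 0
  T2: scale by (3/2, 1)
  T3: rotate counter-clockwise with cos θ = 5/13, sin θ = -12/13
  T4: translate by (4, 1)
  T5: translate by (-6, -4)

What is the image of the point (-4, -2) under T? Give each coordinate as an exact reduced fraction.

T1 reflect across y = 0: (-4, -2) → (-4, 2)
T2 scale by (3/2, 1): (-4, 2) → (-6, 2)
T3 rotate counter-clockwise with cos θ = 5/13, sin θ = -12/13: (-6, 2) → (-6/13, 82/13)
T4 translate by (4, 1): (-6/13, 82/13) → (46/13, 95/13)
T5 translate by (-6, -4): (46/13, 95/13) → (-32/13, 43/13)

T(p) = (-32/13, 43/13)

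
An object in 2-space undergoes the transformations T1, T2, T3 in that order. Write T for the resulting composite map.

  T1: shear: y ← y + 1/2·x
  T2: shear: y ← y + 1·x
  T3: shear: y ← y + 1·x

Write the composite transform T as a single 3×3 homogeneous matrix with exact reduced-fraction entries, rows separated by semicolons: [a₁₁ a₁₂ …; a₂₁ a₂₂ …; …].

T = [1 0 0; 5/2 1 0; 0 0 1]

T1 = [1 0 0; 1/2 1 0; 0 0 1]
T2·T1 = [1 0 0; 3/2 1 0; 0 0 1]
T3·…·T1 = [1 0 0; 5/2 1 0; 0 0 1]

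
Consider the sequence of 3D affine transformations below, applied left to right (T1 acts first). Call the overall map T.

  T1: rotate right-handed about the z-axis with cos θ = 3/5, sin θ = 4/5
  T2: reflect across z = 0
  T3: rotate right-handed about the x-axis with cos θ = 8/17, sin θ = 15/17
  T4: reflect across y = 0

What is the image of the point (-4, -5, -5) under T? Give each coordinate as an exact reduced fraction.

T1 rotate right-handed about the z-axis with cos θ = 3/5, sin θ = 4/5: (-4, -5, -5) → (8/5, -31/5, -5)
T2 reflect across z = 0: (8/5, -31/5, -5) → (8/5, -31/5, 5)
T3 rotate right-handed about the x-axis with cos θ = 8/17, sin θ = 15/17: (8/5, -31/5, 5) → (8/5, -623/85, -53/17)
T4 reflect across y = 0: (8/5, -623/85, -53/17) → (8/5, 623/85, -53/17)

T(p) = (8/5, 623/85, -53/17)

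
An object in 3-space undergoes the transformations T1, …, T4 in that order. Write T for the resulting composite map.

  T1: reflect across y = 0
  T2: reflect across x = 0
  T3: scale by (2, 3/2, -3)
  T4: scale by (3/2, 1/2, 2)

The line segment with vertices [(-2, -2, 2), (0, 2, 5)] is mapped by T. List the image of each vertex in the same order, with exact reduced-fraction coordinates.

image vertices: (6, 3/2, -12), (0, -3/2, -30)

T1 reflect across y = 0: (-2, -2, 2) → (-2, 2, 2); (0, 2, 5) → (0, -2, 5)
T2 reflect across x = 0: (-2, 2, 2) → (2, 2, 2); (0, -2, 5) → (0, -2, 5)
T3 scale by (2, 3/2, -3): (2, 2, 2) → (4, 3, -6); (0, -2, 5) → (0, -3, -15)
T4 scale by (3/2, 1/2, 2): (4, 3, -6) → (6, 3/2, -12); (0, -3, -15) → (0, -3/2, -30)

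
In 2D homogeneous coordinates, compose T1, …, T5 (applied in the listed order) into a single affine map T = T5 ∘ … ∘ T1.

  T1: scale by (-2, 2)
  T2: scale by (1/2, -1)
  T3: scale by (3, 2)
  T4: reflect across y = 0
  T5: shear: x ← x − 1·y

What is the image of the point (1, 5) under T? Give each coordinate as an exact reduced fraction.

T(p) = (-23, 20)

T1 scale by (-2, 2): (1, 5) → (-2, 10)
T2 scale by (1/2, -1): (-2, 10) → (-1, -10)
T3 scale by (3, 2): (-1, -10) → (-3, -20)
T4 reflect across y = 0: (-3, -20) → (-3, 20)
T5 shear: x ← x − 1·y: (-3, 20) → (-23, 20)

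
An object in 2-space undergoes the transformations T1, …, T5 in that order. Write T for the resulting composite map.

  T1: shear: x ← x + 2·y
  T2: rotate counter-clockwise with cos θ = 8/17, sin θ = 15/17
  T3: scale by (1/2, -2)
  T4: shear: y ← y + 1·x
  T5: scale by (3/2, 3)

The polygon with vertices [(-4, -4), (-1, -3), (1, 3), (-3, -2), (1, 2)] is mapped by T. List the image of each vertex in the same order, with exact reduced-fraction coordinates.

T1 shear: x ← x + 2·y: (-4, -4) → (-12, -4); (-1, -3) → (-7, -3); (1, 3) → (7, 3); (-3, -2) → (-7, -2); (1, 2) → (5, 2)
T2 rotate counter-clockwise with cos θ = 8/17, sin θ = 15/17: (-12, -4) → (-36/17, -212/17); (-7, -3) → (-11/17, -129/17); (7, 3) → (11/17, 129/17); (-7, -2) → (-26/17, -121/17); (5, 2) → (10/17, 91/17)
T3 scale by (1/2, -2): (-36/17, -212/17) → (-18/17, 424/17); (-11/17, -129/17) → (-11/34, 258/17); (11/17, 129/17) → (11/34, -258/17); (-26/17, -121/17) → (-13/17, 242/17); (10/17, 91/17) → (5/17, -182/17)
T4 shear: y ← y + 1·x: (-18/17, 424/17) → (-18/17, 406/17); (-11/34, 258/17) → (-11/34, 505/34); (11/34, -258/17) → (11/34, -505/34); (-13/17, 242/17) → (-13/17, 229/17); (5/17, -182/17) → (5/17, -177/17)
T5 scale by (3/2, 3): (-18/17, 406/17) → (-27/17, 1218/17); (-11/34, 505/34) → (-33/68, 1515/34); (11/34, -505/34) → (33/68, -1515/34); (-13/17, 229/17) → (-39/34, 687/17); (5/17, -177/17) → (15/34, -531/17)

image vertices: (-27/17, 1218/17), (-33/68, 1515/34), (33/68, -1515/34), (-39/34, 687/17), (15/34, -531/17)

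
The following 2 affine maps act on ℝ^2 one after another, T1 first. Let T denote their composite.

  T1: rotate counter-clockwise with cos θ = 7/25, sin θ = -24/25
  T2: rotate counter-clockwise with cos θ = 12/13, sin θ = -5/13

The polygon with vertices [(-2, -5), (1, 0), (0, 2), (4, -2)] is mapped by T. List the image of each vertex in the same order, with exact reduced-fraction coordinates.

T1 rotate counter-clockwise with cos θ = 7/25, sin θ = -24/25: (-2, -5) → (-134/25, 13/25); (1, 0) → (7/25, -24/25); (0, 2) → (48/25, 14/25); (4, -2) → (-4/5, -22/5)
T2 rotate counter-clockwise with cos θ = 12/13, sin θ = -5/13: (-134/25, 13/25) → (-1543/325, 826/325); (7/25, -24/25) → (-36/325, -323/325); (48/25, 14/25) → (646/325, -72/325); (-4/5, -22/5) → (-158/65, -244/65)

image vertices: (-1543/325, 826/325), (-36/325, -323/325), (646/325, -72/325), (-158/65, -244/65)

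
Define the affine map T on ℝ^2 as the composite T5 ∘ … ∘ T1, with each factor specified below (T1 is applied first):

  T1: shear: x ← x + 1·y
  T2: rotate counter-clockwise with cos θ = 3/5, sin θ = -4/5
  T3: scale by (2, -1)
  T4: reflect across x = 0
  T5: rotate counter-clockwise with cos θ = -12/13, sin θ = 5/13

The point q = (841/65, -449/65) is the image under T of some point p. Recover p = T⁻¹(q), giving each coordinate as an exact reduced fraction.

p = (1/2, 5)

T1 = [1 1 0; 0 1 0; 0 0 1]
T2·T1 = [3/5 7/5 0; -4/5 -1/5 0; 0 0 1]
T3·…·T1 = [6/5 14/5 0; 4/5 1/5 0; 0 0 1]
T4·…·T1 = [-6/5 -14/5 0; 4/5 1/5 0; 0 0 1]
T5·…·T1 = [4/5 163/65 0; -6/5 -82/65 0; 0 0 1]
det M = 2; M⁻¹ = [-41/65 -163/130 0; 3/5 2/5 0; 0 0 1]
M⁻¹ · (841/65, -449/65)ᵀ = (1/2, 5)ᵀ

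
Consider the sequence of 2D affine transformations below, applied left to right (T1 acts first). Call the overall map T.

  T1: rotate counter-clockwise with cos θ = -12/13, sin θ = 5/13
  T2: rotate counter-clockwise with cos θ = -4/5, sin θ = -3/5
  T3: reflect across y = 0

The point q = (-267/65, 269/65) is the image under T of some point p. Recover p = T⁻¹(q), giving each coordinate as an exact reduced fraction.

p = (-5, -3)

T1 = [-12/13 -5/13 0; 5/13 -12/13 0; 0 0 1]
T2·T1 = [63/65 -16/65 0; 16/65 63/65 0; 0 0 1]
T3·…·T1 = [63/65 -16/65 0; -16/65 -63/65 0; 0 0 1]
det M = -1; M⁻¹ = [63/65 -16/65 0; -16/65 -63/65 0; 0 0 1]
M⁻¹ · (-267/65, 269/65)ᵀ = (-5, -3)ᵀ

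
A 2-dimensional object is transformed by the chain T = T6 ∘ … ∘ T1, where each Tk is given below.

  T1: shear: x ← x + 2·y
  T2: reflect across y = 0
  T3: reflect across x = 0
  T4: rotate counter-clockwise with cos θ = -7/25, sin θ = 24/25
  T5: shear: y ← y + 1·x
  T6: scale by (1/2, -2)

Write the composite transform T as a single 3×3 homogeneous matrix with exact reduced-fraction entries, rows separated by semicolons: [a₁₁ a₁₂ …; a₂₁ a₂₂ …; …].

T1 = [1 2 0; 0 1 0; 0 0 1]
T2·T1 = [1 2 0; 0 -1 0; 0 0 1]
T3·…·T1 = [-1 -2 0; 0 -1 0; 0 0 1]
T4·…·T1 = [7/25 38/25 0; -24/25 -41/25 0; 0 0 1]
T5·…·T1 = [7/25 38/25 0; -17/25 -3/25 0; 0 0 1]
T6·…·T1 = [7/50 19/25 0; 34/25 6/25 0; 0 0 1]

T = [7/50 19/25 0; 34/25 6/25 0; 0 0 1]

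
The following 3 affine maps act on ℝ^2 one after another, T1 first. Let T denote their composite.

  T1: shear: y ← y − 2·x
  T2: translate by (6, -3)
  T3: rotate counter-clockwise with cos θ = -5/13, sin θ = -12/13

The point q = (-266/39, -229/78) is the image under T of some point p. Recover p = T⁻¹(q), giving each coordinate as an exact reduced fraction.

T1 = [1 0 0; -2 1 0; 0 0 1]
T2·T1 = [1 0 6; -2 1 -3; 0 0 1]
T3·…·T1 = [-29/13 12/13 -66/13; -2/13 -5/13 -57/13; 0 0 1]
det M = 1; M⁻¹ = [-5/13 -12/13 -6; 2/13 -29/13 -9; 0 0 1]
M⁻¹ · (-266/39, -229/78)ᵀ = (-2/3, -7/2)ᵀ

p = (-2/3, -7/2)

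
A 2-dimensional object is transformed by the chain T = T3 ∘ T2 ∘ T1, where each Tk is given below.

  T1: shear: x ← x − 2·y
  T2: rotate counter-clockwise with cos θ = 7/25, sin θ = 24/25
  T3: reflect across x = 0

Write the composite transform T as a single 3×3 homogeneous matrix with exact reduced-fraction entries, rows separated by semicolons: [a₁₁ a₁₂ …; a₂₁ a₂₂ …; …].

T1 = [1 -2 0; 0 1 0; 0 0 1]
T2·T1 = [7/25 -38/25 0; 24/25 -41/25 0; 0 0 1]
T3·…·T1 = [-7/25 38/25 0; 24/25 -41/25 0; 0 0 1]

T = [-7/25 38/25 0; 24/25 -41/25 0; 0 0 1]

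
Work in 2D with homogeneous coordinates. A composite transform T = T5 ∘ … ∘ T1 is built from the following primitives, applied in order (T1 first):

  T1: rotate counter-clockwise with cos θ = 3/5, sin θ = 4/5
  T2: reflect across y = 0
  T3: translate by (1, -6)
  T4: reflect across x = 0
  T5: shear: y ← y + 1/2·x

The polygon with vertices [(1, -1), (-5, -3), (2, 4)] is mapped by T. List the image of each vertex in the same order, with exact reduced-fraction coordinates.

T1 rotate counter-clockwise with cos θ = 3/5, sin θ = 4/5: (1, -1) → (7/5, 1/5); (-5, -3) → (-3/5, -29/5); (2, 4) → (-2, 4)
T2 reflect across y = 0: (7/5, 1/5) → (7/5, -1/5); (-3/5, -29/5) → (-3/5, 29/5); (-2, 4) → (-2, -4)
T3 translate by (1, -6): (7/5, -1/5) → (12/5, -31/5); (-3/5, 29/5) → (2/5, -1/5); (-2, -4) → (-1, -10)
T4 reflect across x = 0: (12/5, -31/5) → (-12/5, -31/5); (2/5, -1/5) → (-2/5, -1/5); (-1, -10) → (1, -10)
T5 shear: y ← y + 1/2·x: (-12/5, -31/5) → (-12/5, -37/5); (-2/5, -1/5) → (-2/5, -2/5); (1, -10) → (1, -19/2)

image vertices: (-12/5, -37/5), (-2/5, -2/5), (1, -19/2)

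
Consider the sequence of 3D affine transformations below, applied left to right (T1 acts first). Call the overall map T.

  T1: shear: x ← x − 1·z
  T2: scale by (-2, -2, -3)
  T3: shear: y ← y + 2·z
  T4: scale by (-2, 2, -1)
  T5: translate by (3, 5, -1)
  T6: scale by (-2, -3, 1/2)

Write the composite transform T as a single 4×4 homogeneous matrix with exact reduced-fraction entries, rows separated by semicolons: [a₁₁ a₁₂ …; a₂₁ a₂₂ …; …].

T = [-8 0 8 -6; 0 12 36 -15; 0 0 3/2 -1/2; 0 0 0 1]

T1 = [1 0 -1 0; 0 1 0 0; 0 0 1 0; 0 0 0 1]
T2·T1 = [-2 0 2 0; 0 -2 0 0; 0 0 -3 0; 0 0 0 1]
T3·…·T1 = [-2 0 2 0; 0 -2 -6 0; 0 0 -3 0; 0 0 0 1]
T4·…·T1 = [4 0 -4 0; 0 -4 -12 0; 0 0 3 0; 0 0 0 1]
T5·…·T1 = [4 0 -4 3; 0 -4 -12 5; 0 0 3 -1; 0 0 0 1]
T6·…·T1 = [-8 0 8 -6; 0 12 36 -15; 0 0 3/2 -1/2; 0 0 0 1]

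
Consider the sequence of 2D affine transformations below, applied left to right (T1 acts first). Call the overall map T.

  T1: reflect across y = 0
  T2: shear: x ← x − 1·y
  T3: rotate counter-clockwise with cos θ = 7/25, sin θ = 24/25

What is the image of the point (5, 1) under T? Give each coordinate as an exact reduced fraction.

T(p) = (66/25, 137/25)

T1 reflect across y = 0: (5, 1) → (5, -1)
T2 shear: x ← x − 1·y: (5, -1) → (6, -1)
T3 rotate counter-clockwise with cos θ = 7/25, sin θ = 24/25: (6, -1) → (66/25, 137/25)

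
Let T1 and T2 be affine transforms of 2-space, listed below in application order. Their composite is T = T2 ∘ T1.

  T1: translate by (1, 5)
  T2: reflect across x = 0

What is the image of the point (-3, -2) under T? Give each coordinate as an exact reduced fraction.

T(p) = (2, 3)

T1 translate by (1, 5): (-3, -2) → (-2, 3)
T2 reflect across x = 0: (-2, 3) → (2, 3)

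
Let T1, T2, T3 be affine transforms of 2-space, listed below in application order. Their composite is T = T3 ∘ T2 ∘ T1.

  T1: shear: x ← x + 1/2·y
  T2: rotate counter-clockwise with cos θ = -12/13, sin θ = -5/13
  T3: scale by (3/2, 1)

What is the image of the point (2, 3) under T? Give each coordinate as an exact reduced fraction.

T1 shear: x ← x + 1/2·y: (2, 3) → (7/2, 3)
T2 rotate counter-clockwise with cos θ = -12/13, sin θ = -5/13: (7/2, 3) → (-27/13, -107/26)
T3 scale by (3/2, 1): (-27/13, -107/26) → (-81/26, -107/26)

T(p) = (-81/26, -107/26)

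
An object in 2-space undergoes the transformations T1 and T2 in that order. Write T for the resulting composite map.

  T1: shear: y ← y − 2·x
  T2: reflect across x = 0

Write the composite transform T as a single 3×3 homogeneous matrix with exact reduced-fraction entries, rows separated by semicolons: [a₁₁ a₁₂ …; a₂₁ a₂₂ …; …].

T = [-1 0 0; -2 1 0; 0 0 1]

T1 = [1 0 0; -2 1 0; 0 0 1]
T2·T1 = [-1 0 0; -2 1 0; 0 0 1]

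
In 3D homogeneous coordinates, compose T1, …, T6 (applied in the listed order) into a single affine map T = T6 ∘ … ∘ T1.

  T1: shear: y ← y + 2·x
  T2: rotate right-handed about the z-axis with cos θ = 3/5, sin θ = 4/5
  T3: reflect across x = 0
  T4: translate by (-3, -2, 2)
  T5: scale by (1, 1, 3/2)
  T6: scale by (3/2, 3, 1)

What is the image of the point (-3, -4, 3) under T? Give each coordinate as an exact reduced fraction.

T1 shear: y ← y + 2·x: (-3, -4, 3) → (-3, -10, 3)
T2 rotate right-handed about the z-axis with cos θ = 3/5, sin θ = 4/5: (-3, -10, 3) → (31/5, -42/5, 3)
T3 reflect across x = 0: (31/5, -42/5, 3) → (-31/5, -42/5, 3)
T4 translate by (-3, -2, 2): (-31/5, -42/5, 3) → (-46/5, -52/5, 5)
T5 scale by (1, 1, 3/2): (-46/5, -52/5, 5) → (-46/5, -52/5, 15/2)
T6 scale by (3/2, 3, 1): (-46/5, -52/5, 15/2) → (-69/5, -156/5, 15/2)

T(p) = (-69/5, -156/5, 15/2)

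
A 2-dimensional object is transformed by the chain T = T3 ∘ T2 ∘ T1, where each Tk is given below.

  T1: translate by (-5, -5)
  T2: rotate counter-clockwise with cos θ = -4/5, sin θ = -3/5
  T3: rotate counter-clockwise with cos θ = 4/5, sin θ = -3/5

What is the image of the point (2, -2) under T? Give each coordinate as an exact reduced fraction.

T1 translate by (-5, -5): (2, -2) → (-3, -7)
T2 rotate counter-clockwise with cos θ = -4/5, sin θ = -3/5: (-3, -7) → (-9/5, 37/5)
T3 rotate counter-clockwise with cos θ = 4/5, sin θ = -3/5: (-9/5, 37/5) → (3, 7)

T(p) = (3, 7)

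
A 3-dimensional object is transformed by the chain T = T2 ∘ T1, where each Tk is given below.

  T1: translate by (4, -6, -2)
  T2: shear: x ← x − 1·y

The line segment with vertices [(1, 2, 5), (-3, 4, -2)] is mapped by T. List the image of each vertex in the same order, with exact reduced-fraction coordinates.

image vertices: (9, -4, 3), (3, -2, -4)

T1 translate by (4, -6, -2): (1, 2, 5) → (5, -4, 3); (-3, 4, -2) → (1, -2, -4)
T2 shear: x ← x − 1·y: (5, -4, 3) → (9, -4, 3); (1, -2, -4) → (3, -2, -4)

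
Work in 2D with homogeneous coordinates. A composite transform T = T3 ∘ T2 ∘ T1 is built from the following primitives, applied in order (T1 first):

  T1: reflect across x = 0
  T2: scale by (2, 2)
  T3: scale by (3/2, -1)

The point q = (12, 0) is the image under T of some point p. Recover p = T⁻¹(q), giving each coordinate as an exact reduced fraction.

T1 = [-1 0 0; 0 1 0; 0 0 1]
T2·T1 = [-2 0 0; 0 2 0; 0 0 1]
T3·…·T1 = [-3 0 0; 0 -2 0; 0 0 1]
det M = 6; M⁻¹ = [-1/3 0 0; 0 -1/2 0; 0 0 1]
M⁻¹ · (12, 0)ᵀ = (-4, 0)ᵀ

p = (-4, 0)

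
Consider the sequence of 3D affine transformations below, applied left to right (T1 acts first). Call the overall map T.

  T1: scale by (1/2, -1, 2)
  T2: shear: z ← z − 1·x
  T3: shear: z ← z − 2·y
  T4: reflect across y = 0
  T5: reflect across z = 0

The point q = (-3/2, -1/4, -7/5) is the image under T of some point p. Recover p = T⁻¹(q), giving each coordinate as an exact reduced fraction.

T1 = [1/2 0 0 0; 0 -1 0 0; 0 0 2 0; 0 0 0 1]
T2·T1 = [1/2 0 0 0; 0 -1 0 0; -1/2 0 2 0; 0 0 0 1]
T3·…·T1 = [1/2 0 0 0; 0 -1 0 0; -1/2 2 2 0; 0 0 0 1]
T4·…·T1 = [1/2 0 0 0; 0 1 0 0; -1/2 2 2 0; 0 0 0 1]
T5·…·T1 = [1/2 0 0 0; 0 1 0 0; 1/2 -2 -2 0; 0 0 0 1]
det M = -1; M⁻¹ = [2 0 0 0; 0 1 0 0; 1/2 -1 -1/2 0; 0 0 0 1]
M⁻¹ · (-3/2, -1/4, -7/5)ᵀ = (-3, -1/4, 1/5)ᵀ

p = (-3, -1/4, 1/5)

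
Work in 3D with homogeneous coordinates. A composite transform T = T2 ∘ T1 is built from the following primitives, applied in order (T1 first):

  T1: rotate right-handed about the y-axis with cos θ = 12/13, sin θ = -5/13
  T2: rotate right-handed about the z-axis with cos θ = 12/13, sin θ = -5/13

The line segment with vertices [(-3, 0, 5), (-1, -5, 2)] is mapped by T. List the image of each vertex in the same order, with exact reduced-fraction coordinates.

T1 rotate right-handed about the y-axis with cos θ = 12/13, sin θ = -5/13: (-3, 0, 5) → (-61/13, 0, 45/13); (-1, -5, 2) → (-22/13, -5, 19/13)
T2 rotate right-handed about the z-axis with cos θ = 12/13, sin θ = -5/13: (-61/13, 0, 45/13) → (-732/169, 305/169, 45/13); (-22/13, -5, 19/13) → (-589/169, -670/169, 19/13)

image vertices: (-732/169, 305/169, 45/13), (-589/169, -670/169, 19/13)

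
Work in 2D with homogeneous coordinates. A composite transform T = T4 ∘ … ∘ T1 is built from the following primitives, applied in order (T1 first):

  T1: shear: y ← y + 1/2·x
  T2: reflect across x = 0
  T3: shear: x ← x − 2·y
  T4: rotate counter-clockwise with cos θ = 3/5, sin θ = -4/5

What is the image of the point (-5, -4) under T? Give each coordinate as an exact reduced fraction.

T1 shear: y ← y + 1/2·x: (-5, -4) → (-5, -13/2)
T2 reflect across x = 0: (-5, -13/2) → (5, -13/2)
T3 shear: x ← x − 2·y: (5, -13/2) → (18, -13/2)
T4 rotate counter-clockwise with cos θ = 3/5, sin θ = -4/5: (18, -13/2) → (28/5, -183/10)

T(p) = (28/5, -183/10)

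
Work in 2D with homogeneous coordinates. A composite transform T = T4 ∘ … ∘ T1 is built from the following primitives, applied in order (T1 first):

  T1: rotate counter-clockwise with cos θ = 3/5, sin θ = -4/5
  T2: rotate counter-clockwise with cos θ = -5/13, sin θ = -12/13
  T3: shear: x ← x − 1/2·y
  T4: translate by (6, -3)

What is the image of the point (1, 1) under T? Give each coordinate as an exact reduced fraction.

T(p) = (153/26, -274/65)

T1 rotate counter-clockwise with cos θ = 3/5, sin θ = -4/5: (1, 1) → (7/5, -1/5)
T2 rotate counter-clockwise with cos θ = -5/13, sin θ = -12/13: (7/5, -1/5) → (-47/65, -79/65)
T3 shear: x ← x − 1/2·y: (-47/65, -79/65) → (-3/26, -79/65)
T4 translate by (6, -3): (-3/26, -79/65) → (153/26, -274/65)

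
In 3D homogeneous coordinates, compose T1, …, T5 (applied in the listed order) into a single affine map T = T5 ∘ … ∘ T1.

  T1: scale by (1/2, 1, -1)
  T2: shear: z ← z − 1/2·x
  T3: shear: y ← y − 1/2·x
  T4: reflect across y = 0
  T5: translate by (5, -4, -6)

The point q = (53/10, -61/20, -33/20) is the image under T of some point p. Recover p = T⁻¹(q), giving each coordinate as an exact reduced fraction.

T1 = [1/2 0 0 0; 0 1 0 0; 0 0 -1 0; 0 0 0 1]
T2·T1 = [1/2 0 0 0; 0 1 0 0; -1/4 0 -1 0; 0 0 0 1]
T3·…·T1 = [1/2 0 0 0; -1/4 1 0 0; -1/4 0 -1 0; 0 0 0 1]
T4·…·T1 = [1/2 0 0 0; 1/4 -1 0 0; -1/4 0 -1 0; 0 0 0 1]
T5·…·T1 = [1/2 0 0 5; 1/4 -1 0 -4; -1/4 0 -1 -6; 0 0 0 1]
det M = 1/2; M⁻¹ = [2 0 0 -10; 1/2 -1 0 -13/2; -1/2 0 -1 -7/2; 0 0 0 1]
M⁻¹ · (53/10, -61/20, -33/20)ᵀ = (3/5, -4/5, -9/2)ᵀ

p = (3/5, -4/5, -9/2)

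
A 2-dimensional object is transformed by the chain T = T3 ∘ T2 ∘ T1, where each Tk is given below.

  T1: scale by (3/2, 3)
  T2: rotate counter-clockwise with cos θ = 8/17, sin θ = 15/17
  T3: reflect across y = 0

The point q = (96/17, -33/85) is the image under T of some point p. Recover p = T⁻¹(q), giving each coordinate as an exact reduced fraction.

p = (2, -8/5)

T1 = [3/2 0 0; 0 3 0; 0 0 1]
T2·T1 = [12/17 -45/17 0; 45/34 24/17 0; 0 0 1]
T3·…·T1 = [12/17 -45/17 0; -45/34 -24/17 0; 0 0 1]
det M = -9/2; M⁻¹ = [16/51 -10/17 0; -5/17 -8/51 0; 0 0 1]
M⁻¹ · (96/17, -33/85)ᵀ = (2, -8/5)ᵀ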